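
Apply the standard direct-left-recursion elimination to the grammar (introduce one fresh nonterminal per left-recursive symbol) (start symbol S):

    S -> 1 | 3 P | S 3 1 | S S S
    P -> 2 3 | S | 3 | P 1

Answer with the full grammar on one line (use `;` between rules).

S, P are directly left-recursive.
For S: α = {3 1, S S}, β = {1, 3 P}. Rewrite as S → β S' and S' → α S' | ε.
For P: α = {1}, β = {2 3, S, 3}. Rewrite as P → β P' and P' → α P' | ε.

S -> 1 S' | 3 P S'; P -> 2 3 P' | S P' | 3 P'; S' -> 3 1 S' | S S S' | ε; P' -> 1 P' | ε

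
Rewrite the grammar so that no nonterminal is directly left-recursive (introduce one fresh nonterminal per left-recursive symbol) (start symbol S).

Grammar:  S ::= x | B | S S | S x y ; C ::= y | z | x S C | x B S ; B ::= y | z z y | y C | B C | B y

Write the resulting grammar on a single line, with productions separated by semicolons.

S ::= x S' | B S'; C ::= y | z | x S C | x B S; B ::= y B' | z z y B' | y C B'; S' ::= S S' | x y S' | epsilon; B' ::= C B' | y B' | epsilon

Directly left-recursive nonterminals: S, B.
For S: α = {S, x y}, β = {x, B}. Rewrite as S → β S' and S' → α S' | ε.
For B: α = {C, y}, β = {y, z z y, y C}. Rewrite as B → β B' and B' → α B' | ε.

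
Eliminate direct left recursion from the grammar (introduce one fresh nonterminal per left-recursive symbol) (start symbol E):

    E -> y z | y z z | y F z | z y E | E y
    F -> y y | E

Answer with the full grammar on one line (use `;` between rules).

Left recursion appears on E.
For E: α = {y}, β = {y z, y z z, y F z, z y E}. Rewrite as E → β E' and E' → α E' | ε.

E -> y z E' | y z z E' | y F z E' | z y E E'; F -> y y | E; E' -> y E' | ε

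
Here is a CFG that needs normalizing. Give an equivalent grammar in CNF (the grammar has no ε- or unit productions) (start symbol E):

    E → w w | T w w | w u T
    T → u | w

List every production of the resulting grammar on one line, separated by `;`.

Introduce a nonterminal for each terminal appearing in a rule of length ≥ 2: X1 → w, X2 → u.
Binarize each right-hand side of length ≥ 3 by chaining fresh nonterminals (Y1, Y2, …): affected rules were E → T X1 X1; E → X1 X2 T.

E → X1 X1 | T Y1 | X1 Y2; T → u | w; X1 → w; X2 → u; Y1 → X1 X1; Y2 → X2 T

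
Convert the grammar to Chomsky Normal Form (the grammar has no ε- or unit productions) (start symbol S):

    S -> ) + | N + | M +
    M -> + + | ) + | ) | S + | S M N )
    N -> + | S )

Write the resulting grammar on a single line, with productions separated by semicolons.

Introduce a nonterminal for each terminal appearing in a rule of length ≥ 2: X1 → ), X2 → +.
Binarize each right-hand side of length ≥ 3 by chaining fresh nonterminals (Y1, Y2, …): affected rules were M → S M N X1.

S -> X1 X2 | N X2 | M X2; M -> X2 X2 | X1 X2 | ) | S X2 | S Y1; N -> + | S X1; X1 -> ); X2 -> +; Y1 -> M Y2; Y2 -> N X1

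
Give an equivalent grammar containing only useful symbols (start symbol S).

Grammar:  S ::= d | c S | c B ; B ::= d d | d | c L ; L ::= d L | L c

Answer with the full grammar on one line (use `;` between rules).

S ::= d | c S | c B; B ::= d d | d

Generating nonterminals: {B, S}.
Reachable from S after that: {B, S}.
Removed useless symbols: {L} and every production mentioning them.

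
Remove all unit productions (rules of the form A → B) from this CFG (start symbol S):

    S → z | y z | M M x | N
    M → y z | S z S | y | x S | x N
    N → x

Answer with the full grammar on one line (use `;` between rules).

Unit pairs: S ⇒* {N}.
For every A with A ⇒* B via unit rules, add B's non-unit alternatives to A; then delete every rule of the form X → Y.

S → z | y z | M M x | x; M → y z | S z S | y | x S | x N; N → x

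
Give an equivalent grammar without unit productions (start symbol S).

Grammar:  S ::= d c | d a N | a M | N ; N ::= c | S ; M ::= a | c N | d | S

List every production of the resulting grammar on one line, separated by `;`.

Unit pairs: M ⇒* {N, S}; N ⇒* {S}; S ⇒* {N}.
Replace each nonterminal's rules with the union of the non-unit rules of every nonterminal it unit-derives.

S ::= d c | d a N | a M | c; N ::= d c | d a N | a M | c; M ::= d c | d a N | a M | c | a | c N | d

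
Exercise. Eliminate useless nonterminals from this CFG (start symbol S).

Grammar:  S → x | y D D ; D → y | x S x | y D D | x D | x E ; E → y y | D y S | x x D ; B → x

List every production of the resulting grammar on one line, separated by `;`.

Generating nonterminals: {B, D, E, S}.
Reachable from S after that: {D, E, S}.
Removed useless symbols: {B} and every production mentioning them.

S → x | y D D; D → y | x S x | y D D | x D | x E; E → y y | D y S | x x D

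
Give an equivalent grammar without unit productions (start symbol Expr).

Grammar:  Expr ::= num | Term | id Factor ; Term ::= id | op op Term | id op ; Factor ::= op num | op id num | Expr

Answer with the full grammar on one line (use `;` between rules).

Unit pairs: Expr ⇒* {Term}; Factor ⇒* {Expr, Term}.
Replace each nonterminal's rules with the union of the non-unit rules of every nonterminal it unit-derives.

Expr ::= id | op op Term | id op | num | id Factor; Term ::= id | op op Term | id op; Factor ::= id | op op Term | id op | op num | op id num | num | id Factor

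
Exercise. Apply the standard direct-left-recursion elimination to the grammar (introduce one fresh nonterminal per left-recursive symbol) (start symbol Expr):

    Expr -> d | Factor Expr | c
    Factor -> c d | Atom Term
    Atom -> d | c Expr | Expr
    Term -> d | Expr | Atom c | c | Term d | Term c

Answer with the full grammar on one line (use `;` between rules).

Left recursion appears on Term.
For Term: α = {d, c}, β = {d, Expr, Atom c, c}. Rewrite as Term → β Term1 and Term1 → α Term1 | ε.

Expr -> d | Factor Expr | c; Factor -> c d | Atom Term; Atom -> d | c Expr | Expr; Term -> d Term1 | Expr Term1 | Atom c Term1 | c Term1; Term1 -> d Term1 | c Term1 | ε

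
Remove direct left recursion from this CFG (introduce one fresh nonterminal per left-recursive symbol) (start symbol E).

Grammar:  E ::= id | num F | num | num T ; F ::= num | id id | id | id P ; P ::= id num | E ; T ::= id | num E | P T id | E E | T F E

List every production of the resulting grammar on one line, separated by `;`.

E ::= id | num F | num | num T; F ::= num | id id | id | id P; P ::= id num | E; T ::= id T' | num E T' | P T id T' | E E T'; T' ::= F E T' | epsilon

T is directly left-recursive.
For T: α = {F E}, β = {id, num E, P T id, E E}. Rewrite as T → β T' and T' → α T' | ε.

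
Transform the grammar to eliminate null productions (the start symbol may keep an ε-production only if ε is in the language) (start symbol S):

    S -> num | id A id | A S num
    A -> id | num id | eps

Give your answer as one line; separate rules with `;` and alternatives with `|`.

S -> num | id A id | id id | A S num | S num; A -> id | num id

Nullable set = {A}.
ε ∉ L(G), so no ε-production is kept.
Add the nullable-subset variants: S → id A id gives id A id | id id. S → A S num gives A S num | S num.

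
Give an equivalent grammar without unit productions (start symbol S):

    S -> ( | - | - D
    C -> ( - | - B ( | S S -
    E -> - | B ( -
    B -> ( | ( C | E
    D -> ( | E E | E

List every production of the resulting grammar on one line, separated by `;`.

Unit pairs: B ⇒* {E}; D ⇒* {E}.
For each unit pair (A, B), copy every non-unit production of B to A, then drop all unit productions.

S -> ( | - | - D; C -> ( - | - B ( | S S -; E -> - | B ( -; B -> ( | ( C | - | B ( -; D -> - | B ( - | ( | E E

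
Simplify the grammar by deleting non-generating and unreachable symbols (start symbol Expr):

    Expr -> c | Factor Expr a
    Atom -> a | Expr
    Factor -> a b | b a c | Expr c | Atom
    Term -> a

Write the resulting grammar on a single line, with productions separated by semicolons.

Expr -> c | Factor Expr a; Atom -> a | Expr; Factor -> a b | b a c | Expr c | Atom

Generating nonterminals: {Atom, Expr, Factor, Term}.
Reachable from Expr after that: {Atom, Expr, Factor}.
Removed useless symbols: {Term} and every production mentioning them.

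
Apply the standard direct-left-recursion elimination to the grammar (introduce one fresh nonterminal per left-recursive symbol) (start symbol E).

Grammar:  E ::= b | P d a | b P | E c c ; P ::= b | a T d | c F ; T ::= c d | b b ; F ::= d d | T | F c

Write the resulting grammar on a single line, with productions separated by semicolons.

E ::= b E' | P d a E' | b P E'; P ::= b | a T d | c F; T ::= c d | b b; F ::= d d F' | T F'; E' ::= c c E' | ε; F' ::= c F' | ε

E, F are directly left-recursive.
For E: α = {c c}, β = {b, P d a, b P}. Rewrite as E → β E' and E' → α E' | ε.
For F: α = {c}, β = {d d, T}. Rewrite as F → β F' and F' → α F' | ε.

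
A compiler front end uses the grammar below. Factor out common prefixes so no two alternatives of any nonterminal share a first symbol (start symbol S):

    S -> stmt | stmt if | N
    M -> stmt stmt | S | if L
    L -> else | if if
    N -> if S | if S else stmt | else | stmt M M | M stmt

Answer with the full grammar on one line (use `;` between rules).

S has alternatives sharing prefix 'stmt': factor to S → stmt S' with S' → ε | if.
N has alternatives sharing prefix 'if S': factor to N → if S N' with N' → ε | else stmt.

S -> N | stmt S'; M -> stmt stmt | S | if L; L -> else | if if; N -> else | stmt M M | M stmt | if S N'; S' -> ε | if; N' -> ε | else stmt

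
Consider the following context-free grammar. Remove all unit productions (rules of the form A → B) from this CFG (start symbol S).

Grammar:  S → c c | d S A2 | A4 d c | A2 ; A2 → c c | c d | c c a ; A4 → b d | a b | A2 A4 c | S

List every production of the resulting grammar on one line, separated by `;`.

S → c c | c d | c c a | d S A2 | A4 d c; A2 → c c | c d | c c a; A4 → b d | a b | A2 A4 c | c c | c d | c c a | d S A2 | A4 d c

Unit pairs: A4 ⇒* {A2, S}; S ⇒* {A2}.
Replace each nonterminal's rules with the union of the non-unit rules of every nonterminal it unit-derives.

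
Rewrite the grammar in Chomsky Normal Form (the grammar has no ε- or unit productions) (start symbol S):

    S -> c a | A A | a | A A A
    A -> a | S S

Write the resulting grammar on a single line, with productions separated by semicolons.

S -> X1 X2 | A A | a | A Y1; A -> a | S S; X1 -> c; X2 -> a; Y1 -> A A

Introduce a nonterminal for each terminal appearing in a rule of length ≥ 2: X1 → c, X2 → a.
Binarize each right-hand side of length ≥ 3 by chaining fresh nonterminals (Y1, Y2, …): affected rules were S → A A A.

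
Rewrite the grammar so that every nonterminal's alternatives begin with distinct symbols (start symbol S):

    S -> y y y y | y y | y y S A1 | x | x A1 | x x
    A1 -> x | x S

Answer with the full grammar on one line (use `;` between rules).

S -> y y S' | x S''; A1 -> x A1'; S' -> y y | ε | S A1; S'' -> ε | A1 | x; A1' -> ε | S

S has alternatives sharing prefix 'y y': factor to S → y y S' with S' → y y | ε | S A1.
S has alternatives sharing prefix 'x': factor to S → x S'' with S'' → ε | A1 | x.
A1 has alternatives sharing prefix 'x': factor to A1 → x A1' with A1' → ε | S.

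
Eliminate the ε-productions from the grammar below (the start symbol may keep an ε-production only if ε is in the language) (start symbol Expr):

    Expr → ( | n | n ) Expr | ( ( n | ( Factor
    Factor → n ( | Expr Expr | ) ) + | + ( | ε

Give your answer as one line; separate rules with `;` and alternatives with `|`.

Expr → ( | n | n ) Expr | ( ( n | ( Factor; Factor → n ( | Expr Expr | ) ) + | + (

The nullable symbols are {Factor}.
ε ∉ L(G), so no ε-production is kept.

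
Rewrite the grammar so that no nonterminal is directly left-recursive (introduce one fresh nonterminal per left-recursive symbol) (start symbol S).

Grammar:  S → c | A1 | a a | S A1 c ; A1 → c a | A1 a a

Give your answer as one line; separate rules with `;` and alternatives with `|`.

Directly left-recursive nonterminals: S, A1.
For S: α = {A1 c}, β = {c, A1, a a}. Rewrite as S → β S' and S' → α S' | ε.
For A1: α = {a a}, β = {c a}. Rewrite as A1 → β A1' and A1' → α A1' | ε.

S → c S' | A1 S' | a a S'; A1 → c a A1'; S' → A1 c S' | ε; A1' → a a A1' | ε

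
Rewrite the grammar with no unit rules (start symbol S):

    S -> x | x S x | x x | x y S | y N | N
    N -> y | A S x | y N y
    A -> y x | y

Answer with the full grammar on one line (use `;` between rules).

Unit pairs: S ⇒* {N}.
Replace each nonterminal's rules with the union of the non-unit rules of every nonterminal it unit-derives.

S -> x | x S x | x x | x y S | y N | y | A S x | y N y; N -> y | A S x | y N y; A -> y x | y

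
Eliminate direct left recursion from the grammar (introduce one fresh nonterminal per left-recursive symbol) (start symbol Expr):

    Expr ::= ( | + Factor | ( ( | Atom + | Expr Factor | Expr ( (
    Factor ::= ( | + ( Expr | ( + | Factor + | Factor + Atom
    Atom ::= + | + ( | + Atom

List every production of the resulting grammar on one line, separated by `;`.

Left recursion appears on Expr, Factor.
For Expr: α = {Factor, ( (}, β = {(, + Factor, ( (, Atom +}. Rewrite as Expr → β Expr1 and Expr1 → α Expr1 | ε.
For Factor: α = {+, + Atom}, β = {(, + ( Expr, ( +}. Rewrite as Factor → β Factor1 and Factor1 → α Factor1 | ε.

Expr ::= ( Expr1 | + Factor Expr1 | ( ( Expr1 | Atom + Expr1; Factor ::= ( Factor1 | + ( Expr Factor1 | ( + Factor1; Atom ::= + | + ( | + Atom; Expr1 ::= Factor Expr1 | ( ( Expr1 | epsilon; Factor1 ::= + Factor1 | + Atom Factor1 | epsilon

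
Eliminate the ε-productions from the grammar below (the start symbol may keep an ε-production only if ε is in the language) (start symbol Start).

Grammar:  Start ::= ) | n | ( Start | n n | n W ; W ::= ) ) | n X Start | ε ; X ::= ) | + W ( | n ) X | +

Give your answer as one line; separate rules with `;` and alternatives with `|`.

Start ::= ) | n | ( Start | n n | n W; W ::= ) ) | n X Start; X ::= ) | + W ( | + ( | n ) X | +

Nullable nonterminals: {W}.
ε ∉ L(G), so no ε-production is kept.
For each production, add variants omitting each subset of nullable occurrences: X → + W ( gives + W ( | + (.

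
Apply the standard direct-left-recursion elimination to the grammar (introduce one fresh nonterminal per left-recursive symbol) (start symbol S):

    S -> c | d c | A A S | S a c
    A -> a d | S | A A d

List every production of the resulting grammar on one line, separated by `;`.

S -> c S' | d c S' | A A S S'; A -> a d A' | S A'; S' -> a c S' | ε; A' -> A d A' | ε

Directly left-recursive nonterminals: S, A.
For S: α = {a c}, β = {c, d c, A A S}. Rewrite as S → β S' and S' → α S' | ε.
For A: α = {A d}, β = {a d, S}. Rewrite as A → β A' and A' → α A' | ε.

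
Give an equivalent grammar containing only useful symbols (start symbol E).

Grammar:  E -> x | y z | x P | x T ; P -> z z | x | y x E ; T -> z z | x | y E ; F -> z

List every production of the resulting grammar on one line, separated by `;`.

Generating nonterminals: {E, F, P, T}.
Reachable from E after that: {E, P, T}.
Removed useless symbols: {F} and every production mentioning them.

E -> x | y z | x P | x T; P -> z z | x | y x E; T -> z z | x | y E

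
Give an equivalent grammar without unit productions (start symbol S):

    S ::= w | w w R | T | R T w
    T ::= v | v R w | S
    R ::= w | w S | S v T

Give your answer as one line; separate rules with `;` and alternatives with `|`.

Unit pairs: S ⇒* {T}; T ⇒* {S}.
For every A with A ⇒* B via unit rules, add B's non-unit alternatives to A; then delete every rule of the form X → Y.

S ::= w | w w R | R T w | v | v R w; T ::= w | w w R | R T w | v | v R w; R ::= w | w S | S v T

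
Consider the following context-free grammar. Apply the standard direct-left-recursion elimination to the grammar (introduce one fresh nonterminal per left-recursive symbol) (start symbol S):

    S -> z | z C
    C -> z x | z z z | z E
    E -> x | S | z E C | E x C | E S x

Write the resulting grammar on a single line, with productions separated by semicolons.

S -> z | z C; C -> z x | z z z | z E; E -> x E' | S E' | z E C E'; E' -> x C E' | S x E' | eps

Directly left-recursive nonterminal: E.
For E: α = {x C, S x}, β = {x, S, z E C}. Rewrite as E → β E' and E' → α E' | ε.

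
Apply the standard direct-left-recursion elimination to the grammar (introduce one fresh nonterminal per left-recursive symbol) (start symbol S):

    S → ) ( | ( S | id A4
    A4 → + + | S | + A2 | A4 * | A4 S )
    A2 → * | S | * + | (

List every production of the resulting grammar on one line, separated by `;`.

Left recursion appears on A4.
For A4: α = {*, S )}, β = {+ +, S, + A2}. Rewrite as A4 → β A4' and A4' → α A4' | ε.

S → ) ( | ( S | id A4; A4 → + + A4' | S A4' | + A2 A4'; A2 → * | S | * + | (; A4' → * A4' | S ) A4' | ε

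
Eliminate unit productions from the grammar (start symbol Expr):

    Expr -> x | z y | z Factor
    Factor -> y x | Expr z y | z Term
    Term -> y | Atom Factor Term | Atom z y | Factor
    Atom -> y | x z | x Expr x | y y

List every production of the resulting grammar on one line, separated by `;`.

Unit pairs: Term ⇒* {Factor}.
Replace each nonterminal's rules with the union of the non-unit rules of every nonterminal it unit-derives.

Expr -> x | z y | z Factor; Factor -> y x | Expr z y | z Term; Term -> y | Atom Factor Term | Atom z y | y x | Expr z y | z Term; Atom -> y | x z | x Expr x | y y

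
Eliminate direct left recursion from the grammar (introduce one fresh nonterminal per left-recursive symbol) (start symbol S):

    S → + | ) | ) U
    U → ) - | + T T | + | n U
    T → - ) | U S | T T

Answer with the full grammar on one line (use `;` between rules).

Left recursion appears on T.
For T: α = {T}, β = {- ), U S}. Rewrite as T → β T' and T' → α T' | ε.

S → + | ) | ) U; U → ) - | + T T | + | n U; T → - ) T' | U S T'; T' → T T' | ε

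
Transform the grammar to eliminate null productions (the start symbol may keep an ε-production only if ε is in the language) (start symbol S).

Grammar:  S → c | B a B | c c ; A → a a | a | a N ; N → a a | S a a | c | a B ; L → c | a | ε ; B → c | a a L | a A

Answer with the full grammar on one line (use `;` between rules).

S → c | B a B | c c; A → a a | a | a N; N → a a | S a a | c | a B; L → c | a; B → c | a a L | a a | a A

The nullable symbols are {L}.
ε ∉ L(G), so no ε-production is kept.
Expand every rule over subsets of its nullable positions: B → a a L gives a a L | a a.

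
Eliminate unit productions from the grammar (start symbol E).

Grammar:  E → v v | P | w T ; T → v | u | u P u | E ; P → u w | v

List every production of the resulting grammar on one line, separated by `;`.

Unit pairs: E ⇒* {P}; T ⇒* {E, P}.
Replace each nonterminal's rules with the union of the non-unit rules of every nonterminal it unit-derives.

E → v v | w T | u w | v; T → v v | w T | u w | v | u | u P u; P → u w | v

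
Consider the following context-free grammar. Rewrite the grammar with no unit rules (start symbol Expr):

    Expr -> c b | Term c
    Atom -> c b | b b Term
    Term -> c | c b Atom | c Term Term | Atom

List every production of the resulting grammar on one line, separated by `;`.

Expr -> c b | Term c; Atom -> c b | b b Term; Term -> c | c b Atom | c Term Term | c b | b b Term

Unit pairs: Term ⇒* {Atom}.
For each unit pair (A, B), copy every non-unit production of B to A, then drop all unit productions.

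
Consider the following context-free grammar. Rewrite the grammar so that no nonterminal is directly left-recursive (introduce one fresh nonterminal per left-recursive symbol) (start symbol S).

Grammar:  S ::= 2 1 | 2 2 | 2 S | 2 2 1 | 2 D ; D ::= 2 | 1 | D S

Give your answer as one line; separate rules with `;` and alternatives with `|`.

D is directly left-recursive.
For D: α = {S}, β = {2, 1}. Rewrite as D → β D' and D' → α D' | ε.

S ::= 2 1 | 2 2 | 2 S | 2 2 1 | 2 D; D ::= 2 D' | 1 D'; D' ::= S D' | epsilon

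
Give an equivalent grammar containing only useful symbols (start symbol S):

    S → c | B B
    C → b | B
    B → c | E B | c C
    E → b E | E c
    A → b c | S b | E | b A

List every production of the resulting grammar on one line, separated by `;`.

S → c | B B; C → b | B; B → c | c C

Generating nonterminals: {A, B, C, S}.
Reachable from S after that: {B, C, S}.
Removed useless symbols: {A, E} and every production mentioning them.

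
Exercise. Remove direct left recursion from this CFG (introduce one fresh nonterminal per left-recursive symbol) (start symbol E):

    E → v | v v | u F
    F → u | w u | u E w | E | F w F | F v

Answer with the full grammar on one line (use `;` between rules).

F is directly left-recursive.
For F: α = {w F, v}, β = {u, w u, u E w, E}. Rewrite as F → β F' and F' → α F' | ε.

E → v | v v | u F; F → u F' | w u F' | u E w F' | E F'; F' → w F F' | v F' | ε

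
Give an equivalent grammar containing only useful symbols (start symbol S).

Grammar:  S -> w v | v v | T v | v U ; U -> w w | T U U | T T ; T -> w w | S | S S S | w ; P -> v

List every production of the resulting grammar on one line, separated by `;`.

Generating nonterminals: {P, S, T, U}.
Reachable from S after that: {S, T, U}.
Removed useless symbols: {P} and every production mentioning them.

S -> w v | v v | T v | v U; U -> w w | T U U | T T; T -> w w | S | S S S | w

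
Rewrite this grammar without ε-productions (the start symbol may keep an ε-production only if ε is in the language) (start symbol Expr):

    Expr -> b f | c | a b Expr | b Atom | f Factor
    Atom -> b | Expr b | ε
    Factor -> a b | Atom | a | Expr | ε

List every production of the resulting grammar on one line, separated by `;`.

Nullable set = {Atom, Factor}.
ε ∉ L(G), so no ε-production is kept.
Expand every rule over subsets of its nullable positions: Expr → b Atom gives b Atom | b. Expr → f Factor gives f Factor | f.

Expr -> b f | c | a b Expr | b Atom | b | f Factor | f; Atom -> b | Expr b; Factor -> a b | Atom | a | Expr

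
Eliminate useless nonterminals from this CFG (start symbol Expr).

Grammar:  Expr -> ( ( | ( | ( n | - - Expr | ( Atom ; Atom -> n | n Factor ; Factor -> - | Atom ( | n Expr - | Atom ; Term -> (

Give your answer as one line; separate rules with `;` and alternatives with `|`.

Expr -> ( ( | ( | ( n | - - Expr | ( Atom; Atom -> n | n Factor; Factor -> - | Atom ( | n Expr - | Atom

Generating nonterminals: {Atom, Expr, Factor, Term}.
Reachable from Expr after that: {Atom, Expr, Factor}.
Removed useless symbols: {Term} and every production mentioning them.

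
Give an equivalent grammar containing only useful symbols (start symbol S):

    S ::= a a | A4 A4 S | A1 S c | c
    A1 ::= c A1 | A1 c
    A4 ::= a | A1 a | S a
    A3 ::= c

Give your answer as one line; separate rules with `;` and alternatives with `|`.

Generating nonterminals: {A3, A4, S}.
Reachable from S after that: {A4, S}.
Removed useless symbols: {A1, A3} and every production mentioning them.

S ::= a a | A4 A4 S | c; A4 ::= a | S a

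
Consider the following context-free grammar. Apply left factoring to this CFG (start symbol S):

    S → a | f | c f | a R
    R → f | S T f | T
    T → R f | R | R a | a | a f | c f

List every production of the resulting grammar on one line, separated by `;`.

S has alternatives sharing prefix 'a': factor to S → a S' with S' → ε | R.
T has alternatives sharing prefix 'R': factor to T → R T' with T' → f | ε | a.
T has alternatives sharing prefix 'a': factor to T → a T'' with T'' → ε | f.

S → f | c f | a S'; R → f | S T f | T; T → c f | R T' | a T''; S' → ε | R; T' → f | ε | a; T'' → ε | f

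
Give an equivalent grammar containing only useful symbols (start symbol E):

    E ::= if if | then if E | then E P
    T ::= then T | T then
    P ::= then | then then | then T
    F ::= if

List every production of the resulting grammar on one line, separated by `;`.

E ::= if if | then if E | then E P; P ::= then | then then

Generating nonterminals: {E, F, P}.
Reachable from E after that: {E, P}.
Removed useless symbols: {F, T} and every production mentioning them.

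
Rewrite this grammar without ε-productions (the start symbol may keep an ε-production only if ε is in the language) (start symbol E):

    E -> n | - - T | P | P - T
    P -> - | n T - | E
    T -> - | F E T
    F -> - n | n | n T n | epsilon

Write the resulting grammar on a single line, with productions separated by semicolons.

Nullable nonterminals: {F}.
ε ∉ L(G), so no ε-production is kept.
For each production, add variants omitting each subset of nullable occurrences: T → F E T gives F E T | E T.

E -> n | - - T | P | P - T; P -> - | n T - | E; T -> - | F E T | E T; F -> - n | n | n T n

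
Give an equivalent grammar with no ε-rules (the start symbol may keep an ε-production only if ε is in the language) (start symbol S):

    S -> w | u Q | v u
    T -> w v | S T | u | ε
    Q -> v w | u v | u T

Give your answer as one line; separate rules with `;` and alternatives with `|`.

Nullable set = {T}.
ε ∉ L(G), so no ε-production is kept.
Add the nullable-subset variants: T → S T gives S T | S. Q → u T gives u T | u.

S -> w | u Q | v u; T -> w v | S T | S | u; Q -> v w | u v | u T | u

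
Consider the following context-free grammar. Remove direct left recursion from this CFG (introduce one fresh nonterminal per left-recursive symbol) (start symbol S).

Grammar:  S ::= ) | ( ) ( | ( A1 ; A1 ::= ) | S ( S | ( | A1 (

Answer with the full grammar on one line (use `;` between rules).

Left recursion appears on A1.
For A1: α = {(}, β = {), S ( S, (}. Rewrite as A1 → β A1' and A1' → α A1' | ε.

S ::= ) | ( ) ( | ( A1; A1 ::= ) A1' | S ( S A1' | ( A1'; A1' ::= ( A1' | ε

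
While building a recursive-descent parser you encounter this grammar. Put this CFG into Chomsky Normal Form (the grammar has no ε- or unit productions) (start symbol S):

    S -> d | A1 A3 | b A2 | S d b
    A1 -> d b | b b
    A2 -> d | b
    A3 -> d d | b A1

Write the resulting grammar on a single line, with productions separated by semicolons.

Introduce a nonterminal for each terminal appearing in a rule of length ≥ 2: X1 → b, X2 → d.
Binarize each right-hand side of length ≥ 3 by chaining fresh nonterminals (Y1, Y2, …): affected rules were S → S X2 X1.

S -> d | A1 A3 | X1 A2 | S Y1; A1 -> X2 X1 | X1 X1; A2 -> d | b; A3 -> X2 X2 | X1 A1; X1 -> b; X2 -> d; Y1 -> X2 X1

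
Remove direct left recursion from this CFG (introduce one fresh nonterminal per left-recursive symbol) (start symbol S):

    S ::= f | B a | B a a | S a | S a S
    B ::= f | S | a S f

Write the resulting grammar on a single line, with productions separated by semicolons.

Left recursion appears on S.
For S: α = {a, a S}, β = {f, B a, B a a}. Rewrite as S → β S' and S' → α S' | ε.

S ::= f S' | B a S' | B a a S'; B ::= f | S | a S f; S' ::= a S' | a S S' | ε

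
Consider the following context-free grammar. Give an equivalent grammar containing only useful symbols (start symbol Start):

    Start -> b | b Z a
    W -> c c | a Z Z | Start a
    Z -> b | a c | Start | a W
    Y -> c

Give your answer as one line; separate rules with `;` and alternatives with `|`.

Generating nonterminals: {Start, W, Y, Z}.
Reachable from Start after that: {Start, W, Z}.
Removed useless symbols: {Y} and every production mentioning them.

Start -> b | b Z a; W -> c c | a Z Z | Start a; Z -> b | a c | Start | a W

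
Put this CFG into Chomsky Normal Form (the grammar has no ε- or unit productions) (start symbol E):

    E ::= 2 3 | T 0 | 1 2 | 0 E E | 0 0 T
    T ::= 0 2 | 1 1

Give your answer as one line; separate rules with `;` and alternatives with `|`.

Introduce a nonterminal for each terminal appearing in a rule of length ≥ 2: X1 → 2, X2 → 3, X3 → 0, X4 → 1.
Binarize each right-hand side of length ≥ 3 by chaining fresh nonterminals (Y1, Y2, …): affected rules were E → X3 E E; E → X3 X3 T.

E ::= X1 X2 | T X3 | X4 X1 | X3 Y1 | X3 Y2; T ::= X3 X1 | X4 X4; X1 ::= 2; X2 ::= 3; X3 ::= 0; X4 ::= 1; Y1 ::= E E; Y2 ::= X3 T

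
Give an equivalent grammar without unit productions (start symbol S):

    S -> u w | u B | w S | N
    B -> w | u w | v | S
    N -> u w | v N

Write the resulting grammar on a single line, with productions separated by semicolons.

Unit pairs: B ⇒* {N, S}; S ⇒* {N}.
For every A with A ⇒* B via unit rules, add B's non-unit alternatives to A; then delete every rule of the form X → Y.

S -> u w | u B | w S | v N; B -> w | u w | v | u B | w S | v N; N -> u w | v N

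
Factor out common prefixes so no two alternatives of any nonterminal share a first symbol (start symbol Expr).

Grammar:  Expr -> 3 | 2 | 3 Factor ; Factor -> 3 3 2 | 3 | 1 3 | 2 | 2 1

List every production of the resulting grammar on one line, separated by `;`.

Expr -> 2 | 3 Expr1; Factor -> 1 3 | 3 Factor1 | 2 Factor2; Expr1 -> eps | Factor; Factor1 -> 3 2 | eps; Factor2 -> eps | 1

Expr has alternatives sharing prefix '3': factor to Expr → 3 Expr1 with Expr1 → ε | Factor.
Factor has alternatives sharing prefix '3': factor to Factor → 3 Factor1 with Factor1 → 3 2 | ε.
Factor has alternatives sharing prefix '2': factor to Factor → 2 Factor2 with Factor2 → ε | 1.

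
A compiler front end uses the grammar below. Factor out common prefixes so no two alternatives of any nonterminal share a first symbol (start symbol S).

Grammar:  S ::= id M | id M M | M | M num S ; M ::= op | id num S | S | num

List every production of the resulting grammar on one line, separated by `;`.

S ::= id M S' | M S''; M ::= op | id num S | S | num; S' ::= eps | M; S'' ::= eps | num S

S has alternatives sharing prefix 'id M': factor to S → id M S' with S' → ε | M.
S has alternatives sharing prefix 'M': factor to S → M S'' with S'' → ε | num S.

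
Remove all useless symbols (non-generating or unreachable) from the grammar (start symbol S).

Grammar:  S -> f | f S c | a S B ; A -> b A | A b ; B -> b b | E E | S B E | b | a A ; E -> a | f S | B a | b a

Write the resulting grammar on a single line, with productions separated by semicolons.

S -> f | f S c | a S B; B -> b b | E E | S B E | b; E -> a | f S | B a | b a

Generating nonterminals: {B, E, S}.
Reachable from S after that: {B, E, S}.
Removed useless symbols: {A} and every production mentioning them.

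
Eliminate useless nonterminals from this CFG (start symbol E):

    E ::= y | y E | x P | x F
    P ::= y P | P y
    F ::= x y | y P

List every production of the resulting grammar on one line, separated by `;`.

E ::= y | y E | x F; F ::= x y

Generating nonterminals: {E, F}.
Reachable from E after that: {E, F}.
Removed useless symbols: {P} and every production mentioning them.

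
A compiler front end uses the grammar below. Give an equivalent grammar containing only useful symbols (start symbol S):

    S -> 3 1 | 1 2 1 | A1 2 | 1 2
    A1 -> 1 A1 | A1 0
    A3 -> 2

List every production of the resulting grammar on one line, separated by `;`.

Generating nonterminals: {A3, S}.
Reachable from S after that: {S}.
Removed useless symbols: {A1, A3} and every production mentioning them.

S -> 3 1 | 1 2 1 | 1 2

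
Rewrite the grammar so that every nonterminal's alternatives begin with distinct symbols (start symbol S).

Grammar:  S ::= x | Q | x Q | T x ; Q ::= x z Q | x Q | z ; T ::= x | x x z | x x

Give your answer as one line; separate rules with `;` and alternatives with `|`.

S ::= Q | T x | x S'; Q ::= z | x Q'; T ::= x T'; S' ::= epsilon | Q; Q' ::= z Q | Q; T' ::= epsilon | x T''; T'' ::= z | epsilon

S has alternatives sharing prefix 'x': factor to S → x S' with S' → ε | Q.
Q has alternatives sharing prefix 'x': factor to Q → x Q' with Q' → z Q | Q.
T has alternatives sharing prefix 'x': factor to T → x T' with T' → ε | x z | x.
T' has alternatives sharing prefix 'x': factor to T' → x T'' with T'' → z | ε.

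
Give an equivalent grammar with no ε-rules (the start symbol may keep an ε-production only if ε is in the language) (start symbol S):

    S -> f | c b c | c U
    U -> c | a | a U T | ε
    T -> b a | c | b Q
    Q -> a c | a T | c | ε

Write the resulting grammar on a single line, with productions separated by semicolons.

The nullable symbols are {Q, U}.
ε ∉ L(G), so no ε-production is kept.
Add the nullable-subset variants: S → c U gives c U | c. U → a U T gives a U T | a T. T → b Q gives b Q | b.

S -> f | c b c | c U | c; U -> c | a | a U T | a T; T -> b a | c | b Q | b; Q -> a c | a T | c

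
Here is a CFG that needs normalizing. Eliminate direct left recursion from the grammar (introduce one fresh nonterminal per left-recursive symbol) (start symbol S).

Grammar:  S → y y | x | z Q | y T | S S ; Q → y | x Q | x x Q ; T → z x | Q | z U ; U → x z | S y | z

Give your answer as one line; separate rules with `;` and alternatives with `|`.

Directly left-recursive nonterminal: S.
For S: α = {S}, β = {y y, x, z Q, y T}. Rewrite as S → β S' and S' → α S' | ε.

S → y y S' | x S' | z Q S' | y T S'; Q → y | x Q | x x Q; T → z x | Q | z U; U → x z | S y | z; S' → S S' | eps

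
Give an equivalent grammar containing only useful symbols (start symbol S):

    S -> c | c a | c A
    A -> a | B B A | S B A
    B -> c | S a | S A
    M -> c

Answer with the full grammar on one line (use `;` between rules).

S -> c | c a | c A; A -> a | B B A | S B A; B -> c | S a | S A

Generating nonterminals: {A, B, M, S}.
Reachable from S after that: {A, B, S}.
Removed useless symbols: {M} and every production mentioning them.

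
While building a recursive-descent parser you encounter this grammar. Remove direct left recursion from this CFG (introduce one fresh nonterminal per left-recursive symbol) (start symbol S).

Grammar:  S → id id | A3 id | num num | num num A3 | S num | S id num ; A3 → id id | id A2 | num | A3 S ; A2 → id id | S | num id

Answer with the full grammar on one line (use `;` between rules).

S → id id S' | A3 id S' | num num S' | num num A3 S'; A3 → id id A3' | id A2 A3' | num A3'; A2 → id id | S | num id; S' → num S' | id num S' | eps; A3' → S A3' | eps

Left recursion appears on S, A3.
For S: α = {num, id num}, β = {id id, A3 id, num num, num num A3}. Rewrite as S → β S' and S' → α S' | ε.
For A3: α = {S}, β = {id id, id A2, num}. Rewrite as A3 → β A3' and A3' → α A3' | ε.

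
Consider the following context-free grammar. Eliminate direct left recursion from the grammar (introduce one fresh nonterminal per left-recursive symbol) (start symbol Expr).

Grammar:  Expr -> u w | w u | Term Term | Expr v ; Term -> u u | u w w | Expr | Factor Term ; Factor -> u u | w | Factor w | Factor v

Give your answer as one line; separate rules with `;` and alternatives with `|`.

Directly left-recursive nonterminals: Expr, Factor.
For Expr: α = {v}, β = {u w, w u, Term Term}. Rewrite as Expr → β Expr1 and Expr1 → α Expr1 | ε.
For Factor: α = {w, v}, β = {u u, w}. Rewrite as Factor → β Factor1 and Factor1 → α Factor1 | ε.

Expr -> u w Expr1 | w u Expr1 | Term Term Expr1; Term -> u u | u w w | Expr | Factor Term; Factor -> u u Factor1 | w Factor1; Expr1 -> v Expr1 | eps; Factor1 -> w Factor1 | v Factor1 | eps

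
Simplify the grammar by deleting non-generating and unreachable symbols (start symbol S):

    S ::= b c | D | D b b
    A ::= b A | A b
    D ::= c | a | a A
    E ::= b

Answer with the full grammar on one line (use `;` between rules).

Generating nonterminals: {D, E, S}.
Reachable from S after that: {D, S}.
Removed useless symbols: {A, E} and every production mentioning them.

S ::= b c | D | D b b; D ::= c | a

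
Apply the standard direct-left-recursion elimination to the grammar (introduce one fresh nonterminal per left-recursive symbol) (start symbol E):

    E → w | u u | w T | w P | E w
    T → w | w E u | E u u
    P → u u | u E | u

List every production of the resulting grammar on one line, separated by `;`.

Left recursion appears on E.
For E: α = {w}, β = {w, u u, w T, w P}. Rewrite as E → β E' and E' → α E' | ε.

E → w E' | u u E' | w T E' | w P E'; T → w | w E u | E u u; P → u u | u E | u; E' → w E' | ε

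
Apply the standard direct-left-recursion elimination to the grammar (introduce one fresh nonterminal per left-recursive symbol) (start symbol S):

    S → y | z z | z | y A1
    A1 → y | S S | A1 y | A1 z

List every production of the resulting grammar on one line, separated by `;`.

A1 is directly left-recursive.
For A1: α = {y, z}, β = {y, S S}. Rewrite as A1 → β A1' and A1' → α A1' | ε.

S → y | z z | z | y A1; A1 → y A1' | S S A1'; A1' → y A1' | z A1' | ε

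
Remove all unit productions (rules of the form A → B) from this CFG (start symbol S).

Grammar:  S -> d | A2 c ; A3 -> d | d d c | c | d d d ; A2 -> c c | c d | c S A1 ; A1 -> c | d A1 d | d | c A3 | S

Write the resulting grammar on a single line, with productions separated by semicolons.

S -> d | A2 c; A3 -> d | d d c | c | d d d; A2 -> c c | c d | c S A1; A1 -> c | d A1 d | d | c A3 | A2 c

Unit pairs: A1 ⇒* {S}.
For every A with A ⇒* B via unit rules, add B's non-unit alternatives to A; then delete every rule of the form X → Y.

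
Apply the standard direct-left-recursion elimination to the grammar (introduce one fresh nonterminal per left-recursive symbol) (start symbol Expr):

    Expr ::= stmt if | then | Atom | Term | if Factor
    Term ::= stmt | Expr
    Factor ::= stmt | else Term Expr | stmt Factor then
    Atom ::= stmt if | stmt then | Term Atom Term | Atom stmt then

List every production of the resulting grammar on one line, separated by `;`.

Expr ::= stmt if | then | Atom | Term | if Factor; Term ::= stmt | Expr; Factor ::= stmt | else Term Expr | stmt Factor then; Atom ::= stmt if Atom1 | stmt then Atom1 | Term Atom Term Atom1; Atom1 ::= stmt then Atom1 | ε

Directly left-recursive nonterminal: Atom.
For Atom: α = {stmt then}, β = {stmt if, stmt then, Term Atom Term}. Rewrite as Atom → β Atom1 and Atom1 → α Atom1 | ε.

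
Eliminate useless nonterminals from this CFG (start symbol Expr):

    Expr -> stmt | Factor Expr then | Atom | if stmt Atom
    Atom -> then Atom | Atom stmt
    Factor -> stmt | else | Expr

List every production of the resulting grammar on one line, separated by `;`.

Generating nonterminals: {Expr, Factor}.
Reachable from Expr after that: {Expr, Factor}.
Removed useless symbols: {Atom} and every production mentioning them.

Expr -> stmt | Factor Expr then; Factor -> stmt | else | Expr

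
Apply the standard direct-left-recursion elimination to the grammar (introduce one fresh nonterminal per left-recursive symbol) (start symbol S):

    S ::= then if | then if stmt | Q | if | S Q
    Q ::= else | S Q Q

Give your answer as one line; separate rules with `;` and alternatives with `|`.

S is directly left-recursive.
For S: α = {Q}, β = {then if, then if stmt, Q, if}. Rewrite as S → β S' and S' → α S' | ε.

S ::= then if S' | then if stmt S' | Q S' | if S'; Q ::= else | S Q Q; S' ::= Q S' | eps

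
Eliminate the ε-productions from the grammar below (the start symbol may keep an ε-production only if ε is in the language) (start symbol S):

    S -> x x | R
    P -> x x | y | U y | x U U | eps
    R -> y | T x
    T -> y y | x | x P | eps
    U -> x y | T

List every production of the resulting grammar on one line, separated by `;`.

S -> x x | R; P -> x x | y | U y | x U U | x U | x; R -> y | T x | x; T -> y y | x | x P; U -> x y | T

Nullable nonterminals: {P, T, U}.
ε ∉ L(G), so no ε-production is kept.
For each production, add variants omitting each subset of nullable occurrences: P → x U U gives x U U | x U | x. R → T x gives T x | x.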